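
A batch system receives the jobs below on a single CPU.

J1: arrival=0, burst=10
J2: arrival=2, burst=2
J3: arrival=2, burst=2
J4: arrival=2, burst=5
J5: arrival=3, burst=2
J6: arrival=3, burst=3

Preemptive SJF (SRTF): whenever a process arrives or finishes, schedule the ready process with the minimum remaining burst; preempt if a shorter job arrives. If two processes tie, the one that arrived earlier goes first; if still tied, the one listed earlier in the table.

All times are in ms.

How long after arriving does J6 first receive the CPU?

Schedule: | J1 0-2 | J2 2-4 | J3 4-6 | J5 6-8 | J6 8-11 | J4 11-16 | J1 16-24 |
Completion: J1=24  J2=4  J3=6  J4=16  J5=8  J6=11
Turnaround (C−A): J1=24  J2=2  J3=4  J4=14  J5=5  J6=8
Response(J6) = first start − arrival = 8 − 3 = 5

5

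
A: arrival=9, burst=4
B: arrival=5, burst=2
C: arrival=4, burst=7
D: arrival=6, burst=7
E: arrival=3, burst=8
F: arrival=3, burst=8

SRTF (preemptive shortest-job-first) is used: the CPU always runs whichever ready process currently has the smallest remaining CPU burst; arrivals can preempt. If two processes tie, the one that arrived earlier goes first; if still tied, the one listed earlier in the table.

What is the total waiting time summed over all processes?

Timeline: | idle 0-3 | E 3-5 | B 5-7 | E 7-13 | A 13-17 | C 17-24 | D 24-31 | F 31-39 |
Completion: A=17  B=7  C=24  D=31  E=13  F=39
Waiting = turnaround − burst: A=4, B=0, C=13, D=18, E=2, F=28
Total waiting = 4 + 0 + 13 + 18 + 2 + 28 = 65

65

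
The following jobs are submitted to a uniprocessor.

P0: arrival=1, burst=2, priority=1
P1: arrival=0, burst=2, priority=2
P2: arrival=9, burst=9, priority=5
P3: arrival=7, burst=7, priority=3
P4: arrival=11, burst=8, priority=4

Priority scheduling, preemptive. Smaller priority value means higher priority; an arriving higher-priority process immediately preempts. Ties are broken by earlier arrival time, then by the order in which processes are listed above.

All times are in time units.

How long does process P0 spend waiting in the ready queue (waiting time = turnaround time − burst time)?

0

Gantt: | P1 0-1 | P0 1-3 | P1 3-4 | idle 4-7 | P3 7-14 | P4 14-22 | P2 22-31 |
Completion: P0=3  P1=4  P2=31  P3=14  P4=22
Turnaround (C−A): P0=2  P1=4  P2=22  P3=7  P4=11
Waiting(P0) = turnaround − burst = 2 − 2 = 0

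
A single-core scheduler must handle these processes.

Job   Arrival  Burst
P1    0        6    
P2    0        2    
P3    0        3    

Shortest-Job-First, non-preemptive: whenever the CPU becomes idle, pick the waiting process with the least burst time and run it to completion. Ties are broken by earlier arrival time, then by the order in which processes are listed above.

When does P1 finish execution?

11

Schedule: | P2 0-2 | P3 2-5 | P1 5-11 |
Completion: P1=11  P2=2  P3=5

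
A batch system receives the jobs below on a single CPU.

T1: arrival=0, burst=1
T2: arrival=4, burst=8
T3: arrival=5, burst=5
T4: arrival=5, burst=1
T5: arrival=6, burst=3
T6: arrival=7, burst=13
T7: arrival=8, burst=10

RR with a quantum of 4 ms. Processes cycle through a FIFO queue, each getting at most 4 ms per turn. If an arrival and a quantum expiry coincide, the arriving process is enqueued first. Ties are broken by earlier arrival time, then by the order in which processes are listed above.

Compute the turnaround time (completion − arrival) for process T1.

Timeline: | T1 0-1 | idle 1-4 | T2 4-8 | T3 8-12 | T4 12-13 | T5 13-16 | T6 16-20 | T7 20-24 | T2 24-28 | T3 28-29 | T6 29-33 | T7 33-37 | T6 37-41 | T7 41-43 | T6 43-44 |
Completion: T1=1  T2=28  T3=29  T4=13  T5=16  T6=44  T7=43
Turnaround (C−A): T1=1  T2=24  T3=24  T4=8  T5=10  T6=37  T7=35
Turnaround(T1) = completion − arrival = 1 − 0 = 1

1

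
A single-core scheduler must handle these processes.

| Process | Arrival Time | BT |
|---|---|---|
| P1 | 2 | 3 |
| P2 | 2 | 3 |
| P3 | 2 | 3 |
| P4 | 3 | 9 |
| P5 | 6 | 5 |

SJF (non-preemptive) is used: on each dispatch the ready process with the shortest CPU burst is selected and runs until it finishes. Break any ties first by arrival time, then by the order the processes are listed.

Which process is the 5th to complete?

Gantt: | idle 0-2 | P1 2-5 | P2 5-8 | P3 8-11 | P5 11-16 | P4 16-25 |
Completion: P1=5  P2=8  P3=11  P4=25  P5=16
Turnaround (C−A): P1=3  P2=6  P3=9  P4=22  P5=10
Finish order: P1 → P2 → P3 → P5 → P4

P4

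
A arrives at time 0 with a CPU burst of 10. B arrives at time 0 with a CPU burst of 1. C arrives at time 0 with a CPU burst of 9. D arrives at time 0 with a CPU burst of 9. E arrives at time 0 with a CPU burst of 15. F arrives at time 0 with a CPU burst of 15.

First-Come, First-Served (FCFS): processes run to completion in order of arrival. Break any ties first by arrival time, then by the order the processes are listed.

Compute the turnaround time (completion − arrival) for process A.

10

Gantt: | A 0-10 | B 10-11 | C 11-20 | D 20-29 | E 29-44 | F 44-59 |
Completion: A=10  B=11  C=20  D=29  E=44  F=59
Turnaround(A) = completion − arrival = 10 − 0 = 10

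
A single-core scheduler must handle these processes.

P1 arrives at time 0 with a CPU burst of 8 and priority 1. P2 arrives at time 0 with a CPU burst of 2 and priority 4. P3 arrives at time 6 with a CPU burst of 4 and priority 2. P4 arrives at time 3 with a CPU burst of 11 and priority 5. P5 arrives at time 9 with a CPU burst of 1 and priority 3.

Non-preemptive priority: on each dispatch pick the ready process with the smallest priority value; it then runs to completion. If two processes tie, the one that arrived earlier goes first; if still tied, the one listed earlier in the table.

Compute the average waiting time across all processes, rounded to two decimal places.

6.00

Timeline: | P1 0-8 | P3 8-12 | P5 12-13 | P2 13-15 | P4 15-26 |
Completion: P1=8  P2=15  P3=12  P4=26  P5=13
Turnaround (C−A): P1=8  P2=15  P3=6  P4=23  P5=4
Waiting times: P1=0, P2=13, P3=2, P4=12, P5=3
Average waiting = (0+13+2+12+3) / 5 = 30/5 = 6.00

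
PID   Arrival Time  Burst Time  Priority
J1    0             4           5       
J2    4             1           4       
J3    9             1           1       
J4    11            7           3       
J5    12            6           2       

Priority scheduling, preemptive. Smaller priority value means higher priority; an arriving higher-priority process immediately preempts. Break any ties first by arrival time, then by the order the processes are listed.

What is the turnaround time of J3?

1

Timeline: | J1 0-4 | J2 4-5 | idle 5-9 | J3 9-10 | idle 10-11 | J4 11-12 | J5 12-18 | J4 18-24 |
Completion: J1=4  J2=5  J3=10  J4=24  J5=18
Turnaround (C−A): J1=4  J2=1  J3=1  J4=13  J5=6
Turnaround(J3) = completion − arrival = 10 − 9 = 1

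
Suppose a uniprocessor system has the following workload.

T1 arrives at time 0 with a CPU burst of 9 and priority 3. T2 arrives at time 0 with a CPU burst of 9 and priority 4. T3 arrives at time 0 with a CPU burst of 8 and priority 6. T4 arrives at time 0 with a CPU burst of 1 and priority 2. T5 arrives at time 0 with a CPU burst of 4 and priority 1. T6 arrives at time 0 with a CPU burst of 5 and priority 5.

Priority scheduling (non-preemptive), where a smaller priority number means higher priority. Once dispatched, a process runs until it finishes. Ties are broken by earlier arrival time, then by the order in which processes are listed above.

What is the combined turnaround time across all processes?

Schedule: | T5 0-4 | T4 4-5 | T1 5-14 | T2 14-23 | T6 23-28 | T3 28-36 |
Completion: T1=14  T2=23  T3=36  T4=5  T5=4  T6=28
Turnaround (C−A): T1=14  T2=23  T3=36  T4=5  T5=4  T6=28
Turnaround = completion − arrival: T1=14, T2=23, T3=36, T4=5, T5=4, T6=28
Total turnaround = 14 + 23 + 36 + 5 + 4 + 28 = 110

110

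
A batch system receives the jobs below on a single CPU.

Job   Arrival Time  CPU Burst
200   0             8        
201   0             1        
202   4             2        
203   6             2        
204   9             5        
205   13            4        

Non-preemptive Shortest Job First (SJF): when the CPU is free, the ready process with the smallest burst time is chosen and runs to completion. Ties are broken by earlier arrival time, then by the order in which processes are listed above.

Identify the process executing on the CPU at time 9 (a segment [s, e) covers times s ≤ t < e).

202

Timeline: | 201 0-1 | 200 1-9 | 202 9-11 | 203 11-13 | 205 13-17 | 204 17-22 |
Completion: 200=9  201=1  202=11  203=13  204=22  205=17
Turnaround (C−A): 200=9  201=1  202=7  203=7  204=13  205=4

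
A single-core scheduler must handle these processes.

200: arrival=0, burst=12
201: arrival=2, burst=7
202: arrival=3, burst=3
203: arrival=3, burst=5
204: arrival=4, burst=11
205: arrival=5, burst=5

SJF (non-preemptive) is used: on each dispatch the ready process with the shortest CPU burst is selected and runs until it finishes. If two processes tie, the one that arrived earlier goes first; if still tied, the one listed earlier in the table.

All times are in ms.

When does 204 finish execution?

Schedule: | 200 0-12 | 202 12-15 | 203 15-20 | 205 20-25 | 201 25-32 | 204 32-43 |
Completion: 200=12  201=32  202=15  203=20  204=43  205=25

43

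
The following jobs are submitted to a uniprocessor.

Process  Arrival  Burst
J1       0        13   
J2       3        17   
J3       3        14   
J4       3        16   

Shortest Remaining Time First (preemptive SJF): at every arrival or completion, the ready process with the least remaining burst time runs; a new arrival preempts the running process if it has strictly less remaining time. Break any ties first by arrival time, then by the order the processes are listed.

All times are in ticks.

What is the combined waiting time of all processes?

74

Schedule: | J1 0-13 | J3 13-27 | J4 27-43 | J2 43-60 |
Completion: J1=13  J2=60  J3=27  J4=43
Turnaround (C−A): J1=13  J2=57  J3=24  J4=40
Waiting = turnaround − burst: J1=0, J2=40, J3=10, J4=24
Total waiting = 0 + 40 + 10 + 24 = 74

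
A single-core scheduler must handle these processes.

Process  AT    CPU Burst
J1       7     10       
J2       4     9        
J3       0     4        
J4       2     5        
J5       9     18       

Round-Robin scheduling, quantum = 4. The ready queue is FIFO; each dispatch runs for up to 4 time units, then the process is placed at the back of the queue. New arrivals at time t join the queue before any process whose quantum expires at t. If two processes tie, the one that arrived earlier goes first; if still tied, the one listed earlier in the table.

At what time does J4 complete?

Schedule: | J3 0-4 | J4 4-8 | J2 8-12 | J1 12-16 | J4 16-17 | J5 17-21 | J2 21-25 | J1 25-29 | J5 29-33 | J2 33-34 | J1 34-36 | J5 36-46 |
Completion: J1=36  J2=34  J3=4  J4=17  J5=46
Turnaround (C−A): J1=29  J2=30  J3=4  J4=15  J5=37

17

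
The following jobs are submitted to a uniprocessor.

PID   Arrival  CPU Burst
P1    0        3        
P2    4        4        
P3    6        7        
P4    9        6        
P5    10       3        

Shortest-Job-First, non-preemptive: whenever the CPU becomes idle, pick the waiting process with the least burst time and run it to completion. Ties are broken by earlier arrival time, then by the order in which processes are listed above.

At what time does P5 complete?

Timeline: | P1 0-3 | idle 3-4 | P2 4-8 | P3 8-15 | P5 15-18 | P4 18-24 |
Completion: P1=3  P2=8  P3=15  P4=24  P5=18

18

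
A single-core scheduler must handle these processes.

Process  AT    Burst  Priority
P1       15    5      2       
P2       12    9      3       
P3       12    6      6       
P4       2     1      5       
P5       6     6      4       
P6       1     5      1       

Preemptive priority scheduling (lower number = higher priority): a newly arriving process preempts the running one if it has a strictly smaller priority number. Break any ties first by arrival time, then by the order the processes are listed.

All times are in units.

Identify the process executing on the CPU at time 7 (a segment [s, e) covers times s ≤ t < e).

P5

Schedule: | idle 0-1 | P6 1-6 | P5 6-12 | P2 12-15 | P1 15-20 | P2 20-26 | P4 26-27 | P3 27-33 |
Completion: P1=20  P2=26  P3=33  P4=27  P5=12  P6=6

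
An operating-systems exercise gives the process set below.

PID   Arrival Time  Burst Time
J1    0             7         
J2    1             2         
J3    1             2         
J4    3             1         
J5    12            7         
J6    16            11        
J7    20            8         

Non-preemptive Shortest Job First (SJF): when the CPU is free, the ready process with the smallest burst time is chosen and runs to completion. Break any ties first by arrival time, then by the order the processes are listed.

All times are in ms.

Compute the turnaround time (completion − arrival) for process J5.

7

Gantt: | J1 0-7 | J4 7-8 | J2 8-10 | J3 10-12 | J5 12-19 | J6 19-30 | J7 30-38 |
Completion: J1=7  J2=10  J3=12  J4=8  J5=19  J6=30  J7=38
Turnaround(J5) = completion − arrival = 19 − 12 = 7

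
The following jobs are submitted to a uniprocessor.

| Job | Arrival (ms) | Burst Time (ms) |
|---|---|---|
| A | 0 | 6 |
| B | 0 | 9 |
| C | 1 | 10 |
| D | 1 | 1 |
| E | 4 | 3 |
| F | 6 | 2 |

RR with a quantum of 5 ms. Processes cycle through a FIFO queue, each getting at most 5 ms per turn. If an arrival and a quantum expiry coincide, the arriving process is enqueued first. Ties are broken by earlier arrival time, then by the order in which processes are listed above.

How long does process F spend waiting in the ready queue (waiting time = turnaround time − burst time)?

14

Schedule: | A 0-5 | B 5-10 | C 10-15 | D 15-16 | E 16-19 | A 19-20 | F 20-22 | B 22-26 | C 26-31 |
Completion: A=20  B=26  C=31  D=16  E=19  F=22
Turnaround (C−A): A=20  B=26  C=30  D=15  E=15  F=16
Waiting(F) = turnaround − burst = 16 − 2 = 14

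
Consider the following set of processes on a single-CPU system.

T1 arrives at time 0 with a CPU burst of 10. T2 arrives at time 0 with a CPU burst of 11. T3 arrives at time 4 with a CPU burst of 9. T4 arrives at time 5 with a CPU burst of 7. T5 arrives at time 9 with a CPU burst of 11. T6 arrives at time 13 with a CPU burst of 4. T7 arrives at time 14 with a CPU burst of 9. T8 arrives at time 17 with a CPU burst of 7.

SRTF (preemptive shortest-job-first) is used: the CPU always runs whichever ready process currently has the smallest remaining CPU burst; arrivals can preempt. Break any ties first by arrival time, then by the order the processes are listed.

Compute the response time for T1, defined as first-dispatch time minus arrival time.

0

Timeline: | T1 0-10 | T4 10-17 | T6 17-21 | T8 21-28 | T3 28-37 | T7 37-46 | T2 46-57 | T5 57-68 |
Completion: T1=10  T2=57  T3=37  T4=17  T5=68  T6=21  T7=46  T8=28
Turnaround (C−A): T1=10  T2=57  T3=33  T4=12  T5=59  T6=8  T7=32  T8=11
Response(T1) = first start − arrival = 0 − 0 = 0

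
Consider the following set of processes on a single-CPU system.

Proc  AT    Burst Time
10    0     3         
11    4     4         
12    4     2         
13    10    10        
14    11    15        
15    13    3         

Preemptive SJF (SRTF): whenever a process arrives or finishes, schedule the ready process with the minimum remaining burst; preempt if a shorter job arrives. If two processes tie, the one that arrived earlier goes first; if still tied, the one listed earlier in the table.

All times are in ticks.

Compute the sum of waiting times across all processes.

17

Timeline: | 10 0-3 | idle 3-4 | 12 4-6 | 11 6-10 | 13 10-13 | 15 13-16 | 13 16-23 | 14 23-38 |
Completion: 10=3  11=10  12=6  13=23  14=38  15=16
Waiting = turnaround − burst: 10=0, 11=2, 12=0, 13=3, 14=12, 15=0
Total waiting = 0 + 2 + 0 + 3 + 12 + 0 = 17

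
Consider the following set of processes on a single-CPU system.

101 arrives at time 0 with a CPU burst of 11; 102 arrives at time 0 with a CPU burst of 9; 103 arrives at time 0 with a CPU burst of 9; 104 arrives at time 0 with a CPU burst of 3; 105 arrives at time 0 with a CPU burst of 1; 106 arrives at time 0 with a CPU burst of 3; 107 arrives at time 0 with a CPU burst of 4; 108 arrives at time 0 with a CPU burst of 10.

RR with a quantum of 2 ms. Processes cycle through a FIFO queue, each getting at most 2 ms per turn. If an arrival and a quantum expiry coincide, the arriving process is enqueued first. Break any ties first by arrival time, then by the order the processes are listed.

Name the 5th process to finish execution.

102

Timeline: | 101 0-2 | 102 2-4 | 103 4-6 | 104 6-8 | 105 8-9 | 106 9-11 | 107 11-13 | 108 13-15 | 101 15-17 | 102 17-19 | 103 19-21 | 104 21-22 | 106 22-23 | 107 23-25 | 108 25-27 | 101 27-29 | 102 29-31 | 103 31-33 | 108 33-35 | 101 35-37 | 102 37-39 | 103 39-41 | 108 41-43 | 101 43-45 | 102 45-46 | 103 46-47 | 108 47-49 | 101 49-50 |
Completion: 101=50  102=46  103=47  104=22  105=9  106=23  107=25  108=49
Finish order: 105 → 104 → 106 → 107 → 102 → 103 → 108 → 101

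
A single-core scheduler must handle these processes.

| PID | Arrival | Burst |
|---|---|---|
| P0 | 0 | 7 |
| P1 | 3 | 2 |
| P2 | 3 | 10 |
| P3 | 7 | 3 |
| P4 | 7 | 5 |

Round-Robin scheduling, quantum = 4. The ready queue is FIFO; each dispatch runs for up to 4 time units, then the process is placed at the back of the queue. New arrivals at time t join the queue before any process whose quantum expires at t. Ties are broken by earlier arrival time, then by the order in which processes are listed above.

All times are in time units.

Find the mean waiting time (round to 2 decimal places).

Gantt: | P0 0-4 | P1 4-6 | P2 6-10 | P0 10-13 | P3 13-16 | P4 16-20 | P2 20-24 | P4 24-25 | P2 25-27 |
Completion: P0=13  P1=6  P2=27  P3=16  P4=25
Turnaround (C−A): P0=13  P1=3  P2=24  P3=9  P4=18
Waiting times: P0=6, P1=1, P2=14, P3=6, P4=13
Average waiting = (6+1+14+6+13) / 5 = 40/5 = 8.00

8.00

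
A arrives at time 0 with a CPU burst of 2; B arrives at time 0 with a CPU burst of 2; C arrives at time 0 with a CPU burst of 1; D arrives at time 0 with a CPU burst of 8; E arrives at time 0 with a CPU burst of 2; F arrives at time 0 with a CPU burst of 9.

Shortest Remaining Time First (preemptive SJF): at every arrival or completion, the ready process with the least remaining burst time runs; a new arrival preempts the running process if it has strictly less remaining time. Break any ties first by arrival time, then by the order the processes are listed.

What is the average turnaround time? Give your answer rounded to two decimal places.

9.17

Gantt: | C 0-1 | A 1-3 | B 3-5 | E 5-7 | D 7-15 | F 15-24 |
Completion: A=3  B=5  C=1  D=15  E=7  F=24
Turnaround times: A=3, B=5, C=1, D=15, E=7, F=24
Average turnaround = (3+5+1+15+7+24) / 6 = 55/6 = 9.17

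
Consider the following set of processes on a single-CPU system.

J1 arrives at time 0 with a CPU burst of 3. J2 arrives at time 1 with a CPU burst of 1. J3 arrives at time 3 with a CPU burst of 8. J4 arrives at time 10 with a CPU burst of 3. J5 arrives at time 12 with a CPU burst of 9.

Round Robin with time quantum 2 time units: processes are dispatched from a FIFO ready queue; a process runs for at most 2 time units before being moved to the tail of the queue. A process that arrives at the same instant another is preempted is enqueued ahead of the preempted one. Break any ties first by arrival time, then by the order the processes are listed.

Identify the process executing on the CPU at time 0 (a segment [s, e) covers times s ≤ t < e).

J1

Schedule: | J1 0-2 | J2 2-3 | J1 3-4 | J3 4-10 | J4 10-12 | J3 12-14 | J5 14-16 | J4 16-17 | J5 17-24 |
Completion: J1=4  J2=3  J3=14  J4=17  J5=24
Turnaround (C−A): J1=4  J2=2  J3=11  J4=7  J5=12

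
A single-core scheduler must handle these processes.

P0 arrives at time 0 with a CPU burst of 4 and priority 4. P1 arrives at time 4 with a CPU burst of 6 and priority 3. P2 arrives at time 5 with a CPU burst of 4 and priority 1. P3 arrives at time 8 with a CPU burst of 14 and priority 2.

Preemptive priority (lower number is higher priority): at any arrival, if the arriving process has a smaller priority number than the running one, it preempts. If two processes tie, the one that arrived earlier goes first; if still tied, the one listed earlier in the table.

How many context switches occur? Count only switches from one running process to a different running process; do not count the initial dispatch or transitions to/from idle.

4

Timeline: | P0 0-4 | P1 4-5 | P2 5-9 | P3 9-23 | P1 23-28 |
Completion: P0=4  P1=28  P2=9  P3=23
Turnaround (C−A): P0=4  P1=24  P2=4  P3=15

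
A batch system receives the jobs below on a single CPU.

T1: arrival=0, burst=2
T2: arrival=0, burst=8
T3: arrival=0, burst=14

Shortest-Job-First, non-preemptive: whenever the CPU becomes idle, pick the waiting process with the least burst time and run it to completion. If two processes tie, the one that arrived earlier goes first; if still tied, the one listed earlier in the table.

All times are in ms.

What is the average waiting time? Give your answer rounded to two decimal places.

4.00

Schedule: | T1 0-2 | T2 2-10 | T3 10-24 |
Completion: T1=2  T2=10  T3=24
Turnaround (C−A): T1=2  T2=10  T3=24
Waiting times: T1=0, T2=2, T3=10
Average waiting = (0+2+10) / 3 = 12/3 = 4.00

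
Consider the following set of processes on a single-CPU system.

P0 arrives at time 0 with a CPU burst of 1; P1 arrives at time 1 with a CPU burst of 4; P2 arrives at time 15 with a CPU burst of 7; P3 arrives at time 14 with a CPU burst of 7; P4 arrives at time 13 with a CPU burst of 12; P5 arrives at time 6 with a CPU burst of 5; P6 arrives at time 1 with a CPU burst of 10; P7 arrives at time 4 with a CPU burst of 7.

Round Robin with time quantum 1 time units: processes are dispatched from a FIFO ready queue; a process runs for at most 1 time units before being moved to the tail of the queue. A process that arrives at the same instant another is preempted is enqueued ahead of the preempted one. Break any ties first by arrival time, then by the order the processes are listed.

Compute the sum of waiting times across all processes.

Schedule: | P0 0-1 | P1 1-2 | P6 2-3 | P1 3-4 | P6 4-5 | P7 5-6 | P1 6-7 | P6 7-8 | P5 8-9 | P7 9-10 | P1 10-11 | P6 11-12 | P5 12-13 | P7 13-14 | P6 14-15 | P4 15-16 | P5 16-17 | P3 17-18 | P7 18-19 | P2 19-20 | P6 20-21 | P4 21-22 | P5 22-23 | P3 23-24 | P7 24-25 | P2 25-26 | P6 26-27 | P4 27-28 | P5 28-29 | P3 29-30 | P7 30-31 | P2 31-32 | P6 32-33 | P4 33-34 | P3 34-35 | P7 35-36 | P2 36-37 | P6 37-38 | P4 38-39 | P3 39-40 | P2 40-41 | P6 41-42 | P4 42-43 | P3 43-44 | P2 44-45 | P4 45-46 | P3 46-47 | P2 47-48 | P4 48-53 |
Completion: P0=1  P1=11  P2=48  P3=47  P4=53  P5=29  P6=42  P7=36
Turnaround (C−A): P0=1  P1=10  P2=33  P3=33  P4=40  P5=23  P6=41  P7=32
Waiting = turnaround − burst: P0=0, P1=6, P2=26, P3=26, P4=28, P5=18, P6=31, P7=25
Total waiting = 0 + 6 + 26 + 26 + 28 + 18 + 31 + 25 = 160

160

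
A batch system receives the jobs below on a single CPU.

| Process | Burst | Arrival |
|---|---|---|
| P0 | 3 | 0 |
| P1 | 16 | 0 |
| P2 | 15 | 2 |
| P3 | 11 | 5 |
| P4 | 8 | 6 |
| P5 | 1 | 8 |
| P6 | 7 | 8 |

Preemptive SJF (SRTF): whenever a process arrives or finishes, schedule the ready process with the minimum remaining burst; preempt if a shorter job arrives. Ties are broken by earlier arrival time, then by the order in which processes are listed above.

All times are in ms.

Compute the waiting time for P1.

Timeline: | P0 0-3 | P2 3-5 | P3 5-6 | P4 6-8 | P5 8-9 | P4 9-15 | P6 15-22 | P3 22-32 | P2 32-45 | P1 45-61 |
Completion: P0=3  P1=61  P2=45  P3=32  P4=15  P5=9  P6=22
Waiting(P1) = turnaround − burst = 61 − 16 = 45

45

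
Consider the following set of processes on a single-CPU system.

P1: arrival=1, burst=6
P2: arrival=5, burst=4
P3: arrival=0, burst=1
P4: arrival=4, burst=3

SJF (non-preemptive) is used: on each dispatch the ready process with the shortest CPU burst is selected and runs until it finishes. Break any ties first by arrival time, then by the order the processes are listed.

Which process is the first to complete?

P3

Timeline: | P3 0-1 | P1 1-7 | P4 7-10 | P2 10-14 |
Completion: P1=7  P2=14  P3=1  P4=10
Finish order: P3 → P1 → P4 → P2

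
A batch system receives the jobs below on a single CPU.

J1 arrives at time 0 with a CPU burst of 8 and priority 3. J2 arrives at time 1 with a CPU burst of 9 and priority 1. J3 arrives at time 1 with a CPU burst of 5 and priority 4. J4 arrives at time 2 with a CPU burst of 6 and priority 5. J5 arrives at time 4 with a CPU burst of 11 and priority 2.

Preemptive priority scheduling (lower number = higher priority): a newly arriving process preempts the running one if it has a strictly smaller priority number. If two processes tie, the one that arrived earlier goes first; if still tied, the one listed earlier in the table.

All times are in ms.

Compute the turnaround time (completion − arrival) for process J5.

Gantt: | J1 0-1 | J2 1-10 | J5 10-21 | J1 21-28 | J3 28-33 | J4 33-39 |
Completion: J1=28  J2=10  J3=33  J4=39  J5=21
Turnaround (C−A): J1=28  J2=9  J3=32  J4=37  J5=17
Turnaround(J5) = completion − arrival = 21 − 4 = 17

17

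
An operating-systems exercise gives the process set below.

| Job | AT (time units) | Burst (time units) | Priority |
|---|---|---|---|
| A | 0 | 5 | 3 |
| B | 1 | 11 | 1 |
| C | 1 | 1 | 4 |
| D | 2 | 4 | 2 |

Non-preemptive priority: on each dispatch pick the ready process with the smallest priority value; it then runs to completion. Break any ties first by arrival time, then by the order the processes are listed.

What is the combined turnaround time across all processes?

58

Gantt: | A 0-5 | B 5-16 | D 16-20 | C 20-21 |
Completion: A=5  B=16  C=21  D=20
Turnaround (C−A): A=5  B=15  C=20  D=18
Turnaround = completion − arrival: A=5, B=15, C=20, D=18
Total turnaround = 5 + 15 + 20 + 18 = 58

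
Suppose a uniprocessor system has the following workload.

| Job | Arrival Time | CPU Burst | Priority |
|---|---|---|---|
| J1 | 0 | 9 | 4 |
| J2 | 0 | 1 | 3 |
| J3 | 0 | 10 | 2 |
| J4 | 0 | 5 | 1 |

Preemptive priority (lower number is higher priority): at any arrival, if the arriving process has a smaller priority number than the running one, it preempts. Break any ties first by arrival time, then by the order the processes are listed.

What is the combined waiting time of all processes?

Schedule: | J4 0-5 | J3 5-15 | J2 15-16 | J1 16-25 |
Completion: J1=25  J2=16  J3=15  J4=5
Turnaround (C−A): J1=25  J2=16  J3=15  J4=5
Waiting = turnaround − burst: J1=16, J2=15, J3=5, J4=0
Total waiting = 16 + 15 + 5 + 0 = 36

36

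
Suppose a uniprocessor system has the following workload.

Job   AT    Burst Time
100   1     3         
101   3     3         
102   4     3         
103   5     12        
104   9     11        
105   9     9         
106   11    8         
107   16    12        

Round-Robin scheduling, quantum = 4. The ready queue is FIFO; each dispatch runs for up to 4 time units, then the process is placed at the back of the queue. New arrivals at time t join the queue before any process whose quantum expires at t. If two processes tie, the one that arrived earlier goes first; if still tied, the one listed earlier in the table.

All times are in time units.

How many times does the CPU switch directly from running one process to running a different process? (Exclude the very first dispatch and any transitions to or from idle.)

16

Schedule: | idle 0-1 | 100 1-4 | 101 4-7 | 102 7-10 | 103 10-14 | 104 14-18 | 105 18-22 | 106 22-26 | 103 26-30 | 107 30-34 | 104 34-38 | 105 38-42 | 106 42-46 | 103 46-50 | 107 50-54 | 104 54-57 | 105 57-58 | 107 58-62 |
Completion: 100=4  101=7  102=10  103=50  104=57  105=58  106=46  107=62
Turnaround (C−A): 100=3  101=4  102=6  103=45  104=48  105=49  106=35  107=46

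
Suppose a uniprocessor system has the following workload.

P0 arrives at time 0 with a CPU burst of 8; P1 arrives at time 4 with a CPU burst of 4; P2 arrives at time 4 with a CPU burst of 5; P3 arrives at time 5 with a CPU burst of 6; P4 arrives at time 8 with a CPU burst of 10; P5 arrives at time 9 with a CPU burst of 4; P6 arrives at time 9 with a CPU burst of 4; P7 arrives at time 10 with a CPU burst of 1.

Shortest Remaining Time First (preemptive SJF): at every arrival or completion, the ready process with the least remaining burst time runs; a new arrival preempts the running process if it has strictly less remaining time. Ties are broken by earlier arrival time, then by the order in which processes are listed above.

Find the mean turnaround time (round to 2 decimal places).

Gantt: | P0 0-8 | P1 8-10 | P7 10-11 | P1 11-13 | P5 13-17 | P6 17-21 | P2 21-26 | P3 26-32 | P4 32-42 |
Completion: P0=8  P1=13  P2=26  P3=32  P4=42  P5=17  P6=21  P7=11
Turnaround times: P0=8, P1=9, P2=22, P3=27, P4=34, P5=8, P6=12, P7=1
Average turnaround = (8+9+22+27+34+8+12+1) / 8 = 121/8 = 15.13

15.13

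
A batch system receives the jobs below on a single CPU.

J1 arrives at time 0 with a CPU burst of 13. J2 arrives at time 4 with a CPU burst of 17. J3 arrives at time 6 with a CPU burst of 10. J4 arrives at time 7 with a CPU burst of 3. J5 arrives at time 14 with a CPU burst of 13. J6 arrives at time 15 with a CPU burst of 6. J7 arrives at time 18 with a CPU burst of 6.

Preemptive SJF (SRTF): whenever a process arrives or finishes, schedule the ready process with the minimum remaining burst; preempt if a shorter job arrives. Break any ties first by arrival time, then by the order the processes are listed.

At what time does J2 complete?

68

Gantt: | J1 0-7 | J4 7-10 | J1 10-16 | J6 16-22 | J7 22-28 | J3 28-38 | J5 38-51 | J2 51-68 |
Completion: J1=16  J2=68  J3=38  J4=10  J5=51  J6=22  J7=28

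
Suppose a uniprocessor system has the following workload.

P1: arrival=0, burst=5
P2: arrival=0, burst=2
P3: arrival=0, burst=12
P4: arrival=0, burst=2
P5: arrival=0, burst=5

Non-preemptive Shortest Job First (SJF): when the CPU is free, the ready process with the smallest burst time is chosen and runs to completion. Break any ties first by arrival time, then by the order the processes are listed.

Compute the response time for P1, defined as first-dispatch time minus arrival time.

Timeline: | P2 0-2 | P4 2-4 | P1 4-9 | P5 9-14 | P3 14-26 |
Completion: P1=9  P2=2  P3=26  P4=4  P5=14
Turnaround (C−A): P1=9  P2=2  P3=26  P4=4  P5=14
Response(P1) = first start − arrival = 4 − 0 = 4

4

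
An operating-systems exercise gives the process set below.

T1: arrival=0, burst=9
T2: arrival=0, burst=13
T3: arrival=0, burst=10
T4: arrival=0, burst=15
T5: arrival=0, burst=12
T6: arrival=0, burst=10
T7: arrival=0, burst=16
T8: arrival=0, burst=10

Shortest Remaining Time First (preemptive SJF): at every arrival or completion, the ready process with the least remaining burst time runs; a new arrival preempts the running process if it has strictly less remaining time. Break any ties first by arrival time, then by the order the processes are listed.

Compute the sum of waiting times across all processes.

290

Schedule: | T1 0-9 | T3 9-19 | T6 19-29 | T8 29-39 | T5 39-51 | T2 51-64 | T4 64-79 | T7 79-95 |
Completion: T1=9  T2=64  T3=19  T4=79  T5=51  T6=29  T7=95  T8=39
Turnaround (C−A): T1=9  T2=64  T3=19  T4=79  T5=51  T6=29  T7=95  T8=39
Waiting = turnaround − burst: T1=0, T2=51, T3=9, T4=64, T5=39, T6=19, T7=79, T8=29
Total waiting = 0 + 51 + 9 + 64 + 39 + 19 + 79 + 29 = 290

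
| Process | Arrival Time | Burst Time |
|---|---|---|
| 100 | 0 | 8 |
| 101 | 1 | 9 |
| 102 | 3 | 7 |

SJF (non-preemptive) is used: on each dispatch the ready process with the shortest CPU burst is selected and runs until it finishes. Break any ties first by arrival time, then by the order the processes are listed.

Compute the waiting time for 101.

Schedule: | 100 0-8 | 102 8-15 | 101 15-24 |
Completion: 100=8  101=24  102=15
Turnaround (C−A): 100=8  101=23  102=12
Waiting(101) = turnaround − burst = 23 − 9 = 14

14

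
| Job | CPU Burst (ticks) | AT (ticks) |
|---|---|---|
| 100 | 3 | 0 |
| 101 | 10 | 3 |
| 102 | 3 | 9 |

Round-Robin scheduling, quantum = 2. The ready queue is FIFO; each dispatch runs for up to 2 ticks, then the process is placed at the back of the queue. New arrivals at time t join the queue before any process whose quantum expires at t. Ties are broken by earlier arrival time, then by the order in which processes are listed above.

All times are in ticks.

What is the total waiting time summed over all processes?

5

Timeline: | 100 0-3 | 101 3-9 | 102 9-11 | 101 11-13 | 102 13-14 | 101 14-16 |
Completion: 100=3  101=16  102=14
Turnaround (C−A): 100=3  101=13  102=5
Waiting = turnaround − burst: 100=0, 101=3, 102=2
Total waiting = 0 + 3 + 2 = 5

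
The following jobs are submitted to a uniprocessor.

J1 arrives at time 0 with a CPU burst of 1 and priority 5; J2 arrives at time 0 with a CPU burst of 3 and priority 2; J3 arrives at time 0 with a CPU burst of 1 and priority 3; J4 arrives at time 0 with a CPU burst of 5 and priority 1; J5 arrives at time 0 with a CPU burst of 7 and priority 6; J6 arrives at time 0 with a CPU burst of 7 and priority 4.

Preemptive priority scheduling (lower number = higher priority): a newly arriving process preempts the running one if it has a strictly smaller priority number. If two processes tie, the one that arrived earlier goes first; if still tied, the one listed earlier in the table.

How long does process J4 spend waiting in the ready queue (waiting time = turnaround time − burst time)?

0

Timeline: | J4 0-5 | J2 5-8 | J3 8-9 | J6 9-16 | J1 16-17 | J5 17-24 |
Completion: J1=17  J2=8  J3=9  J4=5  J5=24  J6=16
Waiting(J4) = turnaround − burst = 5 − 5 = 0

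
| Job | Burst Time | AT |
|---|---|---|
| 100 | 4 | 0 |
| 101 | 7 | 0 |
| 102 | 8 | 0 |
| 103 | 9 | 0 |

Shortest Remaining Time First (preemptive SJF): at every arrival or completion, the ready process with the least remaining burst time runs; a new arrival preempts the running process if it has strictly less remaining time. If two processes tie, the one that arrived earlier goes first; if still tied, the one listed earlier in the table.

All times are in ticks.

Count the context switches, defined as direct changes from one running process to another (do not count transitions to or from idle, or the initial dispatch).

3

Gantt: | 100 0-4 | 101 4-11 | 102 11-19 | 103 19-28 |
Completion: 100=4  101=11  102=19  103=28
Turnaround (C−A): 100=4  101=11  102=19  103=28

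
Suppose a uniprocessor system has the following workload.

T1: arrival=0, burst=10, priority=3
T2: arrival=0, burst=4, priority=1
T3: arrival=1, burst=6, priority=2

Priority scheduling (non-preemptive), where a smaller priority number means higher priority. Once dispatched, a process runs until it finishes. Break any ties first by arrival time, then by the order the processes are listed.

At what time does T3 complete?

Schedule: | T2 0-4 | T3 4-10 | T1 10-20 |
Completion: T1=20  T2=4  T3=10
Turnaround (C−A): T1=20  T2=4  T3=9

10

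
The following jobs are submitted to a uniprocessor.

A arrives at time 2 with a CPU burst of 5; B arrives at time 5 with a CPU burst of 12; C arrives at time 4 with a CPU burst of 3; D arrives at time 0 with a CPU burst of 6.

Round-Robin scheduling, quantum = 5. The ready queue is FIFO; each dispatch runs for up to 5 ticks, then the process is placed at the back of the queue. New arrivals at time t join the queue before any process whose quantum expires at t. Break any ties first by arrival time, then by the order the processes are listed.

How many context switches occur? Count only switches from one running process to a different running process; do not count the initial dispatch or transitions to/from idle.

5

Gantt: | D 0-5 | A 5-10 | C 10-13 | B 13-18 | D 18-19 | B 19-26 |
Completion: A=10  B=26  C=13  D=19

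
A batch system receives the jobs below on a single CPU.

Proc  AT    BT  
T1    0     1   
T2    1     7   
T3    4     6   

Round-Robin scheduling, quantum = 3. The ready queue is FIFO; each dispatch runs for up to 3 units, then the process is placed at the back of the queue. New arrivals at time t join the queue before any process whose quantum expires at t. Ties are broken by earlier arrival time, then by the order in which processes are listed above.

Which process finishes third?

T2

Timeline: | T1 0-1 | T2 1-4 | T3 4-7 | T2 7-10 | T3 10-13 | T2 13-14 |
Completion: T1=1  T2=14  T3=13
Turnaround (C−A): T1=1  T2=13  T3=9
Finish order: T1 → T3 → T2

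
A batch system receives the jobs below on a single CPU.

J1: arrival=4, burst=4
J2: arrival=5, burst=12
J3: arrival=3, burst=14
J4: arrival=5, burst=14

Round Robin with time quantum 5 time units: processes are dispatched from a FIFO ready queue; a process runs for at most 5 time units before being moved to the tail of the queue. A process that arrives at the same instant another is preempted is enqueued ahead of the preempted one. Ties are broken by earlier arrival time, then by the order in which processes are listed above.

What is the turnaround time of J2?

Gantt: | idle 0-3 | J3 3-8 | J1 8-12 | J2 12-17 | J4 17-22 | J3 22-27 | J2 27-32 | J4 32-37 | J3 37-41 | J2 41-43 | J4 43-47 |
Completion: J1=12  J2=43  J3=41  J4=47
Turnaround (C−A): J1=8  J2=38  J3=38  J4=42
Turnaround(J2) = completion − arrival = 43 − 5 = 38

38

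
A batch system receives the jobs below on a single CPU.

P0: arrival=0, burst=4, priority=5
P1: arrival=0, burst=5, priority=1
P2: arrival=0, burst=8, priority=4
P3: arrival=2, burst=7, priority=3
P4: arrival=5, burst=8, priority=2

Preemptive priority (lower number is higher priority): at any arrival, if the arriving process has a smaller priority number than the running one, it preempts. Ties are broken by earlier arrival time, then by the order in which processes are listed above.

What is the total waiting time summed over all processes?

Schedule: | P1 0-5 | P4 5-13 | P3 13-20 | P2 20-28 | P0 28-32 |
Completion: P0=32  P1=5  P2=28  P3=20  P4=13
Waiting = turnaround − burst: P0=28, P1=0, P2=20, P3=11, P4=0
Total waiting = 28 + 0 + 20 + 11 + 0 = 59

59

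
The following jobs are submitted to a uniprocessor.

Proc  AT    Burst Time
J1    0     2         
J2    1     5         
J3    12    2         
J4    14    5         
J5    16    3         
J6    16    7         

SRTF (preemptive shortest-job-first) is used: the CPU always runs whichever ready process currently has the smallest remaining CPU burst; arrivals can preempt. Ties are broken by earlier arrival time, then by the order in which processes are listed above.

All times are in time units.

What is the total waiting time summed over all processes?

Schedule: | J1 0-2 | J2 2-7 | idle 7-12 | J3 12-14 | J4 14-19 | J5 19-22 | J6 22-29 |
Completion: J1=2  J2=7  J3=14  J4=19  J5=22  J6=29
Waiting = turnaround − burst: J1=0, J2=1, J3=0, J4=0, J5=3, J6=6
Total waiting = 0 + 1 + 0 + 0 + 3 + 6 = 10

10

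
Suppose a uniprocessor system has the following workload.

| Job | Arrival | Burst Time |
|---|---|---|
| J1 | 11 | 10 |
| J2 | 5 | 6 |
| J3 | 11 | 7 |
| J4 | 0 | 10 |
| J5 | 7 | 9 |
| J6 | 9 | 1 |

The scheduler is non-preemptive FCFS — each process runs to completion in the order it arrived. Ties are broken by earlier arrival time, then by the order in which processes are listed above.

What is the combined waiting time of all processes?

Schedule: | J4 0-10 | J2 10-16 | J5 16-25 | J6 25-26 | J1 26-36 | J3 36-43 |
Completion: J1=36  J2=16  J3=43  J4=10  J5=25  J6=26
Waiting = turnaround − burst: J1=15, J2=5, J3=25, J4=0, J5=9, J6=16
Total waiting = 15 + 5 + 25 + 0 + 9 + 16 = 70

70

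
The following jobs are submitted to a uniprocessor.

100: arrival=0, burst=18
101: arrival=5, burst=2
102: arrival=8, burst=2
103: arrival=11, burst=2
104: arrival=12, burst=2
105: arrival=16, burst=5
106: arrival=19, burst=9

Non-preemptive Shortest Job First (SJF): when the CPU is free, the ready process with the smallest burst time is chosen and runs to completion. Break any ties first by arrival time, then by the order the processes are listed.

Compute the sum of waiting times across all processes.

70

Gantt: | 100 0-18 | 101 18-20 | 102 20-22 | 103 22-24 | 104 24-26 | 105 26-31 | 106 31-40 |
Completion: 100=18  101=20  102=22  103=24  104=26  105=31  106=40
Turnaround (C−A): 100=18  101=15  102=14  103=13  104=14  105=15  106=21
Waiting = turnaround − burst: 100=0, 101=13, 102=12, 103=11, 104=12, 105=10, 106=12
Total waiting = 0 + 13 + 12 + 11 + 12 + 10 + 12 = 70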